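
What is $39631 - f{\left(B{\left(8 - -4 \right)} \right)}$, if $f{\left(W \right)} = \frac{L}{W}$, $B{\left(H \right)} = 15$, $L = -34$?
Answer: $\frac{594499}{15} \approx 39633.0$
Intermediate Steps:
$f{\left(W \right)} = - \frac{34}{W}$
$39631 - f{\left(B{\left(8 - -4 \right)} \right)} = 39631 - - \frac{34}{15} = 39631 + \frac{34}{15} = \frac{594499}{15}$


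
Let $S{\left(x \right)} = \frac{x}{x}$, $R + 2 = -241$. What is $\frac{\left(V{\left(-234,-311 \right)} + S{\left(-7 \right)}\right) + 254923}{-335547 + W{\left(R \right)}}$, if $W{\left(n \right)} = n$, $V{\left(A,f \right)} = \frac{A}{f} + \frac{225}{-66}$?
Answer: $- \frac{1744171831}{2297475180} \approx -0.75917$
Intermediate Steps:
$R = -243$ ($R = -2 - 241 = -243$)
$V{\left(A,f \right)} = - \frac{75}{22} + \frac{A}{f}$ ($V{\left(A,f \right)} = \frac{A}{f} + 225 \left(- \frac{1}{66}\right) = \frac{A}{f} - \frac{75}{22} = - \frac{75}{22} + \frac{A}{f}$)
$S{\left(x \right)} = 1$
$\frac{\left(V{\left(-234,-311 \right)} + S{\left(-7 \right)}\right) + 254923}{-335547 + W{\left(R \right)}} = \frac{\left(\left(- \frac{75}{22} - \frac{234}{-311}\right) + 1\right) + 254923}{-335547 - 243} = \frac{\left(\left(- \frac{75}{22} - - \frac{234}{311}\right) + 1\right) + 254923}{-335790} = \left(\left(\left(- \frac{75}{22} + \frac{234}{311}\right) + 1\right) + 254923\right) \left(- \frac{1}{335790}\right) = \left(\left(- \frac{18177}{6842} + 1\right) + 254923\right) \left(- \frac{1}{335790}\right) = \left(- \frac{11335}{6842} + 254923\right) \left(- \frac{1}{335790}\right) = \frac{1744171831}{6842} \left(- \frac{1}{335790}\right) = - \frac{1744171831}{2297475180}$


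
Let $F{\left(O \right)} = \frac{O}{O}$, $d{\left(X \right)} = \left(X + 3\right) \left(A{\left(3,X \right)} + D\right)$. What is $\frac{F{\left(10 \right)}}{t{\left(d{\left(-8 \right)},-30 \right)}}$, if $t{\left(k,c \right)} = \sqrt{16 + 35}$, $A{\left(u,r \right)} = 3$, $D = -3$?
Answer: $\frac{\sqrt{51}}{51} \approx 0.14003$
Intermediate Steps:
$d{\left(X \right)} = 0$ ($d{\left(X \right)} = \left(X + 3\right) \left(3 - 3\right) = \left(3 + X\right) 0 = 0$)
$t{\left(k,c \right)} = \sqrt{51}$
$F{\left(O \right)} = 1$
$\frac{F{\left(10 \right)}}{t{\left(d{\left(-8 \right)},-30 \right)}} = 1 \frac{1}{\sqrt{51}} = 1 \frac{\sqrt{51}}{51} = \frac{\sqrt{51}}{51}$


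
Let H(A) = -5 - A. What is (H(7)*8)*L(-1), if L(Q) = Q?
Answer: 96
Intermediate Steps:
(H(7)*8)*L(-1) = ((-5 - 1*7)*8)*(-1) = ((-5 - 7)*8)*(-1) = -12*8*(-1) = -96*(-1) = 96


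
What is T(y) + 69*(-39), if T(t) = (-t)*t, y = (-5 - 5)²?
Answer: -12691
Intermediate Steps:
y = 100 (y = (-10)² = 100)
T(t) = -t²
T(y) + 69*(-39) = -1*100² + 69*(-39) = -1*10000 - 2691 = -10000 - 2691 = -12691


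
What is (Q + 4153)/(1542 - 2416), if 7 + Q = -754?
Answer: -1696/437 ≈ -3.8810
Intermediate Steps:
Q = -761 (Q = -7 - 754 = -761)
(Q + 4153)/(1542 - 2416) = (-761 + 4153)/(1542 - 2416) = 3392/(-874) = 3392*(-1/874) = -1696/437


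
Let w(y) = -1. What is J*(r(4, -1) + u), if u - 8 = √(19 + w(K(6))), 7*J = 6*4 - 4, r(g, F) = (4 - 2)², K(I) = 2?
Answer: 240/7 + 60*√2/7 ≈ 46.408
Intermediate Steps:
r(g, F) = 4 (r(g, F) = 2² = 4)
J = 20/7 (J = (6*4 - 4)/7 = (24 - 4)/7 = (⅐)*20 = 20/7 ≈ 2.8571)
u = 8 + 3*√2 (u = 8 + √(19 - 1) = 8 + √18 = 8 + 3*√2 ≈ 12.243)
J*(r(4, -1) + u) = 20*(4 + (8 + 3*√2))/7 = 20*(12 + 3*√2)/7 = 240/7 + 60*√2/7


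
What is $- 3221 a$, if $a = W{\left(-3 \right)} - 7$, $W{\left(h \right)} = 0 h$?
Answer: $22547$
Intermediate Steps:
$W{\left(h \right)} = 0$
$a = -7$ ($a = 0 - 7 = -7$)
$- 3221 a = \left(-3221\right) \left(-7\right) = 22547$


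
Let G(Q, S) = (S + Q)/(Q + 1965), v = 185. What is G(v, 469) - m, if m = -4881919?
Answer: 5248063252/1075 ≈ 4.8819e+6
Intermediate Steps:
G(Q, S) = (Q + S)/(1965 + Q)
G(v, 469) - m = (185 + 469)/(1965 + 185) - 1*(-4881919) = 654/2150 + 4881919 = (1/2150)*654 + 4881919 = 327/1075 + 4881919 = 5248063252/1075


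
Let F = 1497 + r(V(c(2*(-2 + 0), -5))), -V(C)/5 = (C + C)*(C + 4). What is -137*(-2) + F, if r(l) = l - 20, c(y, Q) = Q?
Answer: 1701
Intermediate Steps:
V(C) = -10*C*(4 + C) (V(C) = -5*(C + C)*(C + 4) = -5*2*C*(4 + C) = -10*C*(4 + C))
r(l) = -20 + l
F = 1427 (F = 1497 + (-20 - 10*(-5)*(4 - 5)) = 1497 + (-20 - 10*(-5)*(-1)) = 1497 + (-20 - 50) = 1497 - 70 = 1427)
-137*(-2) + F = -137*(-2) + 1427 = 274 + 1427 = 1701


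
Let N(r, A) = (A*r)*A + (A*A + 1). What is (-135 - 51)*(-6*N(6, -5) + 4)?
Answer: 195672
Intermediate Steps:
N(r, A) = 1 + A² + r*A² (N(r, A) = r*A² + (A² + 1) = r*A² + (1 + A²) = 1 + A² + r*A²)
(-135 - 51)*(-6*N(6, -5) + 4) = (-135 - 51)*(-6*(1 + (-5)² + 6*(-5)²) + 4) = -186*(-6*(1 + 25 + 6*25) + 4) = -186*(-6*(1 + 25 + 150) + 4) = -186*(-6*176 + 4) = -186*(-1056 + 4) = -186*(-1052) = 195672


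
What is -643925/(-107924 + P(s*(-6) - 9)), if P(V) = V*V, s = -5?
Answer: 643925/107483 ≈ 5.9909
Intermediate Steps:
P(V) = V²
-643925/(-107924 + P(s*(-6) - 9)) = -643925/(-107924 + (-5*(-6) - 9)²) = -643925/(-107924 + (30 - 9)²) = -643925/(-107924 + 21²) = -643925/(-107924 + 441) = -643925/(-107483) = -643925*(-1/107483) = 643925/107483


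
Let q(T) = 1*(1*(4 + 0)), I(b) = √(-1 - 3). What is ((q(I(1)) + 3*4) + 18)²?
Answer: 1156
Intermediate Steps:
I(b) = 2*I (I(b) = √(-4) = 2*I)
q(T) = 4 (q(T) = 1*(1*4) = 1*4 = 4)
((q(I(1)) + 3*4) + 18)² = ((4 + 3*4) + 18)² = ((4 + 12) + 18)² = (16 + 18)² = 34² = 1156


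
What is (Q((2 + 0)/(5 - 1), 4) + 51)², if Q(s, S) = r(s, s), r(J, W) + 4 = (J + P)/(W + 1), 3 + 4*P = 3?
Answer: 20164/9 ≈ 2240.4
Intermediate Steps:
P = 0 (P = -¾ + (¼)*3 = -¾ + ¾ = 0)
r(J, W) = -4 + J/(1 + W) (r(J, W) = -4 + (J + 0)/(W + 1) = -4 + J/(1 + W))
Q(s, S) = (-4 - 3*s)/(1 + s) (Q(s, S) = (-4 + s - 4*s)/(1 + s) = (-4 - 3*s)/(1 + s))
(Q((2 + 0)/(5 - 1), 4) + 51)² = ((-4 - 3*(2 + 0)/(5 - 1))/(1 + (2 + 0)/(5 - 1)) + 51)² = ((-4 - 6/4)/(1 + 2/4) + 51)² = ((-4 - 6/4)/(1 + 2*(¼)) + 51)² = ((-4 - 3*½)/(1 + ½) + 51)² = ((-4 - 3/2)/(3/2) + 51)² = ((⅔)*(-11/2) + 51)² = (-11/3 + 51)² = (142/3)² = 20164/9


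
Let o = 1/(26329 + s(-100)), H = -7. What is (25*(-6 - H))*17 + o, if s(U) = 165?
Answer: 11259951/26494 ≈ 425.00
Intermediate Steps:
o = 1/26494 (o = 1/(26329 + 165) = 1/26494 ≈ 3.7744e-5)
(25*(-6 - H))*17 + o = (25*(-6 - 1*(-7)))*17 + 1/26494 = (25*(-6 + 7))*17 + 1/26494 = (25*1)*17 + 1/26494 = 25*17 + 1/26494 = 425 + 1/26494 = 11259951/26494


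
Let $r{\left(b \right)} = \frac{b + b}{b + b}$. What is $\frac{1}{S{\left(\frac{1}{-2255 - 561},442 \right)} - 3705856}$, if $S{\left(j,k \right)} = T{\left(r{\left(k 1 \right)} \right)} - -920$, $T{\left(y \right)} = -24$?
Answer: $- \frac{1}{3704960} \approx -2.6991 \cdot 10^{-7}$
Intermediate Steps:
$r{\left(b \right)} = 1$ ($r{\left(b \right)} = \frac{2 b}{2 b} = 2 b \frac{1}{2 b} = 1$)
$S{\left(j,k \right)} = 896$ ($S{\left(j,k \right)} = -24 - -920 = -24 + 920 = 896$)
$\frac{1}{S{\left(\frac{1}{-2255 - 561},442 \right)} - 3705856} = \frac{1}{896 - 3705856} = \frac{1}{-3704960} = - \frac{1}{3704960}$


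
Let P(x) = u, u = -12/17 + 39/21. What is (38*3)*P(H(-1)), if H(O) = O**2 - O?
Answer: 15618/119 ≈ 131.24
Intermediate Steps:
u = 137/119 (u = -12*1/17 + 39*(1/21) = -12/17 + 13/7 = 137/119 ≈ 1.1513)
P(x) = 137/119
(38*3)*P(H(-1)) = (38*3)*(137/119) = 114*(137/119) = 15618/119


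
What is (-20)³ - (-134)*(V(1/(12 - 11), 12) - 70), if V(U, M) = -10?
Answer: -18720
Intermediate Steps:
(-20)³ - (-134)*(V(1/(12 - 11), 12) - 70) = (-20)³ - (-134)*(-10 - 70) = -8000 - (-134)*(-80) = -8000 - 1*10720 = -8000 - 10720 = -18720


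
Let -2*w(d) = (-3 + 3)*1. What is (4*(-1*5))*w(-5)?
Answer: 0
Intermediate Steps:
w(d) = 0 (w(d) = -(-3 + 3)/2 = -0 = -½*0 = 0)
(4*(-1*5))*w(-5) = (4*(-1*5))*0 = (4*(-5))*0 = -20*0 = 0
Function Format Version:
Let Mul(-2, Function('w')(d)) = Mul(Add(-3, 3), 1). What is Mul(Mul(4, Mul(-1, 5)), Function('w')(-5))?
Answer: 0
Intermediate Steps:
Function('w')(d) = 0 (Function('w')(d) = Mul(Rational(-1, 2), Mul(Add(-3, 3), 1)) = Mul(Rational(-1, 2), Mul(0, 1)) = Mul(Rational(-1, 2), 0) = 0)
Mul(Mul(4, Mul(-1, 5)), Function('w')(-5)) = Mul(Mul(4, Mul(-1, 5)), 0) = Mul(Mul(4, -5), 0) = Mul(-20, 0) = 0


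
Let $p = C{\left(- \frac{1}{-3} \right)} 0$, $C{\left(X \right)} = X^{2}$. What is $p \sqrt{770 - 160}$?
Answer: $0$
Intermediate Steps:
$p = 0$ ($p = \left(- \frac{1}{-3}\right)^{2} \cdot 0 = \left(\left(-1\right) \left(- \frac{1}{3}\right)\right)^{2} \cdot 0 = \left(\frac{1}{3}\right)^{2} \cdot 0 = \frac{1}{9} \cdot 0 = 0$)
$p \sqrt{770 - 160} = 0 \sqrt{770 - 160} = 0 \sqrt{610} = 0$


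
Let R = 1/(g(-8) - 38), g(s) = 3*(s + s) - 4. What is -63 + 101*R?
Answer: -5771/90 ≈ -64.122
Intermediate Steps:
g(s) = -4 + 6*s (g(s) = 3*(2*s) - 4 = 6*s - 4 = -4 + 6*s)
R = -1/90 (R = 1/((-4 + 6*(-8)) - 38) = 1/((-4 - 48) - 38) = 1/(-52 - 38) = 1/(-90) = -1/90 ≈ -0.011111)
-63 + 101*R = -63 + 101*(-1/90) = -63 - 101/90 = -5771/90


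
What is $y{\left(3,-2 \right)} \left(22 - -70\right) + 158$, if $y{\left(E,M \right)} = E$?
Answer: $434$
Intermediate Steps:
$y{\left(3,-2 \right)} \left(22 - -70\right) + 158 = 3 \left(22 - -70\right) + 158 = 3 \left(22 + 70\right) + 158 = 3 \cdot 92 + 158 = 276 + 158 = 434$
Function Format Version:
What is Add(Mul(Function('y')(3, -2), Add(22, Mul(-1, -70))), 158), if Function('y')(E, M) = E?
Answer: 434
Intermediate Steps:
Add(Mul(Function('y')(3, -2), Add(22, Mul(-1, -70))), 158) = Add(Mul(3, Add(22, Mul(-1, -70))), 158) = Add(Mul(3, Add(22, 70)), 158) = Add(Mul(3, 92), 158) = Add(276, 158) = 434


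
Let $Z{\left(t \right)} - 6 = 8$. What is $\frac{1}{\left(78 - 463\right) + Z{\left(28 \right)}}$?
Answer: $- \frac{1}{371} \approx -0.0026954$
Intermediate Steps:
$Z{\left(t \right)} = 14$ ($Z{\left(t \right)} = 6 + 8 = 14$)
$\frac{1}{\left(78 - 463\right) + Z{\left(28 \right)}} = \frac{1}{\left(78 - 463\right) + 14} = \frac{1}{-385 + 14} = \frac{1}{-371} = - \frac{1}{371}$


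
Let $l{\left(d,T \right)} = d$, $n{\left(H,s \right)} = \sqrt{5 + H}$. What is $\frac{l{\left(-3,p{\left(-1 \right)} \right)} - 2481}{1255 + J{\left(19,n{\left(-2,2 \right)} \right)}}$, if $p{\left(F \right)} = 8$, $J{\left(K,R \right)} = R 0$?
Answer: $- \frac{2484}{1255} \approx -1.9793$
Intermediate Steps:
$J{\left(K,R \right)} = 0$
$\frac{l{\left(-3,p{\left(-1 \right)} \right)} - 2481}{1255 + J{\left(19,n{\left(-2,2 \right)} \right)}} = \frac{-3 - 2481}{1255 + 0} = - \frac{2484}{1255}$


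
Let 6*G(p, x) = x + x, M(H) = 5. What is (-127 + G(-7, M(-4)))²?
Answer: 141376/9 ≈ 15708.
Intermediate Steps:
G(p, x) = x/3 (G(p, x) = (x + x)/6 = (2*x)/6 = x/3)
(-127 + G(-7, M(-4)))² = (-127 + (⅓)*5)² = (-127 + 5/3)² = (-376/3)² = 141376/9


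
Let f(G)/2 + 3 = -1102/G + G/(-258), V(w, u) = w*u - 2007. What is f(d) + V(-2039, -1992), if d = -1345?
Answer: 704376004216/173505 ≈ 4.0597e+6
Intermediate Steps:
V(w, u) = -2007 + u*w (V(w, u) = u*w - 2007 = -2007 + u*w)
f(G) = -6 - 2204/G - G/129 (f(G) = -6 + 2*(-1102/G + G/(-258)) = -6 + 2*(-1102/G + G*(-1/258)) = -6 + 2*(-1102/G - G/258) = -6 + (-2204/G - G/129) = -6 - 2204/G - G/129)
f(d) + V(-2039, -1992) = (-6 - 2204/(-1345) - 1/129*(-1345)) + (-2007 - 1992*(-2039)) = (-6 - 2204*(-1/1345) + 1345/129) + (-2007 + 4061688) = (-6 + 2204/1345 + 1345/129) + 4059681 = 1052311/173505 + 4059681 = 704376004216/173505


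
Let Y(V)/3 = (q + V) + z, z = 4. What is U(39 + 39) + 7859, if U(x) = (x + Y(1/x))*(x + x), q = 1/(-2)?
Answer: 21671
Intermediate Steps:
q = -½ ≈ -0.50000
Y(V) = 21/2 + 3*V (Y(V) = 3*((-½ + V) + 4) = 3*(7/2 + V) = 21/2 + 3*V)
U(x) = 2*x*(21/2 + x + 3/x) (U(x) = (x + (21/2 + 3/x))*(x + x) = (21/2 + x + 3/x)*(2*x) = 2*x*(21/2 + x + 3/x))
U(39 + 39) + 7859 = (6 + (39 + 39)*(21 + 2*(39 + 39))) + 7859 = (6 + 78*(21 + 2*78)) + 7859 = (6 + 78*(21 + 156)) + 7859 = (6 + 78*177) + 7859 = (6 + 13806) + 7859 = 13812 + 7859 = 21671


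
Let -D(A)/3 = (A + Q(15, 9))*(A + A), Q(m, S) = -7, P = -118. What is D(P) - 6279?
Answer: -94779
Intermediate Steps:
D(A) = -6*A*(-7 + A) (D(A) = -3*(A - 7)*(A + A) = -3*(-7 + A)*2*A = -6*A*(-7 + A))
D(P) - 6279 = 6*(-118)*(7 - 1*(-118)) - 6279 = 6*(-118)*(7 + 118) - 6279 = 6*(-118)*125 - 6279 = -88500 - 6279 = -94779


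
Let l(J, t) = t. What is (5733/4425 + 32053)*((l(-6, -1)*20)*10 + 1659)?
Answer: 68981645474/1475 ≈ 4.6767e+7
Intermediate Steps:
(5733/4425 + 32053)*((l(-6, -1)*20)*10 + 1659) = (5733/4425 + 32053)*(-1*20*10 + 1659) = (5733*(1/4425) + 32053)*(-20*10 + 1659) = (1911/1475 + 32053)*(-200 + 1659) = (47280086/1475)*1459 = 68981645474/1475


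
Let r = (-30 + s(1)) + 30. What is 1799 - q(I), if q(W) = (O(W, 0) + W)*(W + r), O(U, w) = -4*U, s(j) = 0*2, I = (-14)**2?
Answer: 117047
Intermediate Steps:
I = 196
s(j) = 0
r = 0 (r = (-30 + 0) + 30 = -30 + 30 = 0)
q(W) = -3*W**2 (q(W) = (-4*W + W)*(W + 0) = (-3*W)*W = -3*W**2)
1799 - q(I) = 1799 - (-3)*196**2 = 1799 - (-3)*38416 = 1799 - 1*(-115248) = 1799 + 115248 = 117047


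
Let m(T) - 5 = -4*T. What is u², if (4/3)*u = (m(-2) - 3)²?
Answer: 5625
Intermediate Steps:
m(T) = 5 - 4*T
u = 75 (u = 3*((5 - 4*(-2)) - 3)²/4 = 3*((5 + 8) - 3)²/4 = 3*(13 - 3)²/4 = (¾)*10² = (¾)*100 = 75)
u² = 75² = 5625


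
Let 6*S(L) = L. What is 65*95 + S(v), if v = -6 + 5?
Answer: 37049/6 ≈ 6174.8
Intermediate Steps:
v = -1
S(L) = L/6
65*95 + S(v) = 65*95 + (⅙)*(-1) = 6175 - ⅙ = 37049/6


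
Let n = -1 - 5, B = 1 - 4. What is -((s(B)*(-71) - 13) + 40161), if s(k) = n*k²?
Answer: -43982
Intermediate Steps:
B = -3
n = -6
s(k) = -6*k²
-((s(B)*(-71) - 13) + 40161) = -((-6*(-3)²*(-71) - 13) + 40161) = -((-6*9*(-71) - 13) + 40161) = -((-54*(-71) - 13) + 40161) = -((3834 - 13) + 40161) = -(3821 + 40161) = -1*43982 = -43982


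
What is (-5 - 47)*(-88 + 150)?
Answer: -3224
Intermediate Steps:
(-5 - 47)*(-88 + 150) = -52*62 = -3224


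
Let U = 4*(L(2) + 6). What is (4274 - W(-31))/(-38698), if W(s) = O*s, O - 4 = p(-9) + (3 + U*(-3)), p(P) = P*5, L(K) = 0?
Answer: -432/19349 ≈ -0.022327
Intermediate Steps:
U = 24 (U = 4*(0 + 6) = 4*6 = 24)
p(P) = 5*P
O = -110 (O = 4 + (5*(-9) + (3 + 24*(-3))) = 4 + (-45 + (3 - 72)) = 4 + (-45 - 69) = 4 - 114 = -110)
W(s) = -110*s
(4274 - W(-31))/(-38698) = (4274 - (-110)*(-31))/(-38698) = (4274 - 1*3410)*(-1/38698) = (4274 - 3410)*(-1/38698) = 864*(-1/38698) = -432/19349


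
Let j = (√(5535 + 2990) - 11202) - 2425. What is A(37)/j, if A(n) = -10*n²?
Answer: 93276815/92843302 + 34225*√341/92843302 ≈ 1.0115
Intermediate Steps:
j = -13627 + 5*√341 (j = (√8525 - 11202) - 2425 = (5*√341 - 11202) - 2425 = (-11202 + 5*√341) - 2425 = -13627 + 5*√341 ≈ -13535.)
A(37)/j = (-10*37²)/(-13627 + 5*√341) = (-10*1369)/(-13627 + 5*√341) = -13690/(-13627 + 5*√341)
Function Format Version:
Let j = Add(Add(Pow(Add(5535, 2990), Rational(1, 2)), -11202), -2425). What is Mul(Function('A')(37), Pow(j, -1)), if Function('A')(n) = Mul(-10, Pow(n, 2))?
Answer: Add(Rational(93276815, 92843302), Mul(Rational(34225, 92843302), Pow(341, Rational(1, 2)))) ≈ 1.0115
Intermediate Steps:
j = Add(-13627, Mul(5, Pow(341, Rational(1, 2)))) (j = Add(Add(Pow(8525, Rational(1, 2)), -11202), -2425) = Add(Add(Mul(5, Pow(341, Rational(1, 2))), -11202), -2425) = Add(Add(-11202, Mul(5, Pow(341, Rational(1, 2)))), -2425) = Add(-13627, Mul(5, Pow(341, Rational(1, 2)))) ≈ -13535.)
Mul(Function('A')(37), Pow(j, -1)) = Mul(Mul(-10, Pow(37, 2)), Pow(Add(-13627, Mul(5, Pow(341, Rational(1, 2)))), -1)) = Mul(Mul(-10, 1369), Pow(Add(-13627, Mul(5, Pow(341, Rational(1, 2)))), -1)) = Mul(-13690, Pow(Add(-13627, Mul(5, Pow(341, Rational(1, 2)))), -1))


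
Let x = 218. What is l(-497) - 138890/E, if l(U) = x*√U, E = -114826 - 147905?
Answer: 138890/262731 + 218*I*√497 ≈ 0.52864 + 4860.0*I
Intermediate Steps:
E = -262731
l(U) = 218*√U
l(-497) - 138890/E = 218*√(-497) - 138890/(-262731) = 218*(I*√497) - 138890*(-1/262731) = 218*I*√497 + 138890/262731 = 138890/262731 + 218*I*√497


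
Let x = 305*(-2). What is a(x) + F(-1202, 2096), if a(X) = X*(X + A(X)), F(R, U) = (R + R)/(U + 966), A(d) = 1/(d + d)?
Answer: 1139369327/3062 ≈ 3.7210e+5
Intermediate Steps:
x = -610
A(d) = 1/(2*d)
F(R, U) = 2*R/(966 + U) (F(R, U) = (2*R)/(966 + U) = 2*R/(966 + U))
a(X) = X*(X + 1/(2*X))
a(x) + F(-1202, 2096) = (1/2 + (-610)**2) + 2*(-1202)/(966 + 2096) = (1/2 + 372100) + 2*(-1202)/3062 = 744201/2 + 2*(-1202)*(1/3062) = 744201/2 - 1202/1531 = 1139369327/3062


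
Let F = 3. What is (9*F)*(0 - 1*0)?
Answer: 0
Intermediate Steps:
(9*F)*(0 - 1*0) = (9*3)*(0 - 1*0) = 27*(0 + 0) = 27*0 = 0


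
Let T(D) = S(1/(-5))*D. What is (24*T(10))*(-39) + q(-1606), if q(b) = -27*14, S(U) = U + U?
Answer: 3366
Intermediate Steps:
S(U) = 2*U
T(D) = -2*D/5 (T(D) = (2/(-5))*D = (2*(-1/5))*D = -2*D/5)
q(b) = -378
(24*T(10))*(-39) + q(-1606) = (24*(-2/5*10))*(-39) - 378 = (24*(-4))*(-39) - 378 = -96*(-39) - 378 = 3744 - 378 = 3366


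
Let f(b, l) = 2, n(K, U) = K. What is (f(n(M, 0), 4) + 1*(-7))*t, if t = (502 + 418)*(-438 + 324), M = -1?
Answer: 524400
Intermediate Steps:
t = -104880 (t = 920*(-114) = -104880)
(f(n(M, 0), 4) + 1*(-7))*t = (2 + 1*(-7))*(-104880) = (2 - 7)*(-104880) = -5*(-104880) = 524400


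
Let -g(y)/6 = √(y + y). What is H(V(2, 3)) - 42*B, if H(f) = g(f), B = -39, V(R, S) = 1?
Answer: 1638 - 6*√2 ≈ 1629.5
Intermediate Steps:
g(y) = -6*√2*√y (g(y) = -6*√(y + y) = -6*√2*√y)
H(f) = -6*√2*√f
H(V(2, 3)) - 42*B = -6*√2*√1 - 42*(-39) = -6*√2*1 + 1638 = -6*√2 + 1638 = 1638 - 6*√2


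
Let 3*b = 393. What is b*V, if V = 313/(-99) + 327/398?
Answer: -12078331/39402 ≈ -306.54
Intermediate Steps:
b = 131 (b = (1/3)*393 = 131)
V = -92201/39402 (V = 313*(-1/99) + 327*(1/398) = -313/99 + 327/398 = -92201/39402 ≈ -2.3400)
b*V = 131*(-92201/39402) = -12078331/39402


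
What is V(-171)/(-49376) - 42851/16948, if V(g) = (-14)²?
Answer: -132445799/52301528 ≈ -2.5323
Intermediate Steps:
V(g) = 196
V(-171)/(-49376) - 42851/16948 = 196/(-49376) - 42851/16948 = 196*(-1/49376) - 42851*1/16948 = -49/12344 - 42851/16948 = -132445799/52301528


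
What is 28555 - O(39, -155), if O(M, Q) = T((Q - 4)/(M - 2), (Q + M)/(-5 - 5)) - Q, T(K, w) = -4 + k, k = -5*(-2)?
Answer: 28394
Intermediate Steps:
k = 10
T(K, w) = 6 (T(K, w) = -4 + 10 = 6)
O(M, Q) = 6 - Q
28555 - O(39, -155) = 28555 - (6 - 1*(-155)) = 28555 - (6 + 155) = 28555 - 1*161 = 28555 - 161 = 28394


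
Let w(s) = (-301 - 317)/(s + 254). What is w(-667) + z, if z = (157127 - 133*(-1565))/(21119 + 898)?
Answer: 164463842/9093021 ≈ 18.087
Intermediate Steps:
w(s) = -618/(254 + s)
z = 365272/22017 (z = (157127 + 208145)/22017 = 365272*(1/22017) = 365272/22017 ≈ 16.590)
w(-667) + z = -618/(254 - 667) + 365272/22017 = -618/(-413) + 365272/22017 = -618*(-1/413) + 365272/22017 = 618/413 + 365272/22017 = 164463842/9093021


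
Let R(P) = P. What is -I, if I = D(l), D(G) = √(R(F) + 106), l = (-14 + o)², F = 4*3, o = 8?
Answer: -√118 ≈ -10.863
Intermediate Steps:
F = 12
l = 36 (l = (-14 + 8)² = (-6)² = 36)
D(G) = √118 (D(G) = √(12 + 106) = √118)
I = √118 ≈ 10.863
-I = -√118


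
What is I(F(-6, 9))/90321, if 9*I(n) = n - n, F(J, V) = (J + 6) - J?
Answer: 0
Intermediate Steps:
F(J, V) = 6 (F(J, V) = (6 + J) - J = 6)
I(n) = 0 (I(n) = (n - n)/9 = (1/9)*0 = 0)
I(F(-6, 9))/90321 = 0/90321 = 0*(1/90321) = 0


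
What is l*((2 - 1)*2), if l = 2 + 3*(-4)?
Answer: -20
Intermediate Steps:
l = -10 (l = 2 - 12 = -10)
l*((2 - 1)*2) = -10*(2 - 1)*2 = -10*2 = -20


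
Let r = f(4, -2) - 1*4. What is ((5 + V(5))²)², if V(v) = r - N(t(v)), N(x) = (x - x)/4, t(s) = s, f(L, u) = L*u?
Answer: 2401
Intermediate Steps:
r = -12 (r = 4*(-2) - 1*4 = -8 - 4 = -12)
N(x) = 0 (N(x) = 0*(¼) = 0)
V(v) = -12 (V(v) = -12 - 1*0 = -12 + 0 = -12)
((5 + V(5))²)² = ((5 - 12)²)² = ((-7)²)² = 49² = 2401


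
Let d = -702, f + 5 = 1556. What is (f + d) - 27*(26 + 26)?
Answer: -555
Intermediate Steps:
f = 1551 (f = -5 + 1556 = 1551)
(f + d) - 27*(26 + 26) = (1551 - 702) - 27*(26 + 26) = 849 - 27*52 = 849 - 1404 = -555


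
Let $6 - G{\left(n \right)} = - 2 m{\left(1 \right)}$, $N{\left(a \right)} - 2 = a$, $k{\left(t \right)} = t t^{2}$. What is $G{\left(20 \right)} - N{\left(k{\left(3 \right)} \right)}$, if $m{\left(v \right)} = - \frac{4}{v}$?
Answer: $-31$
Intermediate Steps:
$k{\left(t \right)} = t^{3}$
$N{\left(a \right)} = 2 + a$
$G{\left(n \right)} = -2$ ($G{\left(n \right)} = 6 - - 2 \left(- \frac{4}{1}\right) = 6 - - 2 \left(\left(-4\right) 1\right) = 6 - \left(-2\right) \left(-4\right) = 6 - 8 = -2$)
$G{\left(20 \right)} - N{\left(k{\left(3 \right)} \right)} = -2 - \left(2 + 3^{3}\right) = -2 - \left(2 + 27\right) = -2 - 29 = -31$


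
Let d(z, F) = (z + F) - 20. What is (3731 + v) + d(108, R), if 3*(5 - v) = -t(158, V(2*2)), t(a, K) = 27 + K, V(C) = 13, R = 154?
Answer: 11974/3 ≈ 3991.3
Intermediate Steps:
d(z, F) = -20 + F + z (d(z, F) = (F + z) - 20 = -20 + F + z)
v = 55/3 (v = 5 - (-1)*(27 + 13)/3 = 5 - (-1)*40/3 = 5 - ⅓*(-40) = 5 + 40/3 = 55/3 ≈ 18.333)
(3731 + v) + d(108, R) = (3731 + 55/3) + (-20 + 154 + 108) = 11248/3 + 242 = 11974/3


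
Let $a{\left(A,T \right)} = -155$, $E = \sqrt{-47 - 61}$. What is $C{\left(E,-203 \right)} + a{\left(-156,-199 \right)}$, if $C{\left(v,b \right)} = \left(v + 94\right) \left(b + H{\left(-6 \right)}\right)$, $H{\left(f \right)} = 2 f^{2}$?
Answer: $-12469 - 786 i \sqrt{3} \approx -12469.0 - 1361.4 i$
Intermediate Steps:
$E = 6 i \sqrt{3}$ ($E = \sqrt{-108} = 6 i \sqrt{3} \approx 10.392 i$)
$C{\left(v,b \right)} = \left(72 + b\right) \left(94 + v\right)$ ($C{\left(v,b \right)} = \left(v + 94\right) \left(b + 2 \left(-6\right)^{2}\right) = \left(94 + v\right) \left(b + 2 \cdot 36\right) = \left(94 + v\right) \left(b + 72\right) = \left(94 + v\right) \left(72 + b\right) = \left(72 + b\right) \left(94 + v\right)$)
$C{\left(E,-203 \right)} + a{\left(-156,-199 \right)} = \left(6768 + 72 \cdot 6 i \sqrt{3} + 94 \left(-203\right) - 203 \cdot 6 i \sqrt{3}\right) - 155 = \left(6768 + 432 i \sqrt{3} - 19082 - 1218 i \sqrt{3}\right) - 155 = \left(-12314 - 786 i \sqrt{3}\right) - 155 = -12469 - 786 i \sqrt{3}$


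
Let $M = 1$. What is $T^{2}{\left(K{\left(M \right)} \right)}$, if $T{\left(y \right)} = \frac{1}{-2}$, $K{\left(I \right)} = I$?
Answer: $\frac{1}{4} \approx 0.25$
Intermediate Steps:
$T{\left(y \right)} = - \frac{1}{2}$
$T^{2}{\left(K{\left(M \right)} \right)} = \left(- \frac{1}{2}\right)^{2} = \frac{1}{4}$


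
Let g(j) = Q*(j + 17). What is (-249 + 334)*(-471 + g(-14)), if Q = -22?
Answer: -45645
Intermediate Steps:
g(j) = -374 - 22*j (g(j) = -22*(j + 17) = -22*(17 + j) = -374 - 22*j)
(-249 + 334)*(-471 + g(-14)) = (-249 + 334)*(-471 + (-374 - 22*(-14))) = 85*(-471 + (-374 + 308)) = 85*(-471 - 66) = 85*(-537) = -45645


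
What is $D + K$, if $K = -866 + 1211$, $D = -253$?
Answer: $92$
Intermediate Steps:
$K = 345$
$D + K = -253 + 345 = 92$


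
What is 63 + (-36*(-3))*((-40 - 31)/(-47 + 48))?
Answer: -7605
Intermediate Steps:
63 + (-36*(-3))*((-40 - 31)/(-47 + 48)) = 63 + 108*(-71/1) = 63 + 108*(-71*1) = 63 + 108*(-71) = 63 - 7668 = -7605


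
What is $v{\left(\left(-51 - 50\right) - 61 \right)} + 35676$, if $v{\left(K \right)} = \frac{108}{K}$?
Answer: $\frac{107026}{3} \approx 35675.0$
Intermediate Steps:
$v{\left(\left(-51 - 50\right) - 61 \right)} + 35676 = \frac{108}{\left(-51 - 50\right) - 61} + 35676 = \frac{108}{-101 - 61} + 35676 = \frac{108}{-162} + 35676 = 108 \left(- \frac{1}{162}\right) + 35676 = - \frac{2}{3} + 35676 = \frac{107026}{3}$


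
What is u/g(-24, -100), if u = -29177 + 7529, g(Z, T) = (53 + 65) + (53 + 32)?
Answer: -21648/203 ≈ -106.64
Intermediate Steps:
g(Z, T) = 203 (g(Z, T) = 118 + 85 = 203)
u = -21648
u/g(-24, -100) = -21648/203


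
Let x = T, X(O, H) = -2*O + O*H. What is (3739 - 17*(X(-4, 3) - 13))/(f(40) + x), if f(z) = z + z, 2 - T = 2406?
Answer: -1007/581 ≈ -1.7332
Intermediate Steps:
T = -2404 (T = 2 - 1*2406 = 2 - 2406 = -2404)
f(z) = 2*z
X(O, H) = -2*O + H*O
x = -2404
(3739 - 17*(X(-4, 3) - 13))/(f(40) + x) = (3739 - 17*(-4*(-2 + 3) - 13))/(2*40 - 2404) = (3739 - 17*(-4*1 - 13))/(80 - 2404) = (3739 - 17*(-4 - 13))/(-2324) = (3739 - 17*(-17))*(-1/2324) = (3739 + 289)*(-1/2324) = 4028*(-1/2324) = -1007/581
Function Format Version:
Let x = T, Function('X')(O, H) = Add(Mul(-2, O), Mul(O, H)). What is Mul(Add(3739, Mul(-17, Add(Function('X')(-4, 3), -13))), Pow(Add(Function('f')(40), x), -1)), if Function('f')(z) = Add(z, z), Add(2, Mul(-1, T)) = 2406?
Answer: Rational(-1007, 581) ≈ -1.7332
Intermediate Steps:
T = -2404 (T = Add(2, Mul(-1, 2406)) = Add(2, -2406) = -2404)
Function('f')(z) = Mul(2, z)
Function('X')(O, H) = Add(Mul(-2, O), Mul(H, O))
x = -2404
Mul(Add(3739, Mul(-17, Add(Function('X')(-4, 3), -13))), Pow(Add(Function('f')(40), x), -1)) = Mul(Add(3739, Mul(-17, Add(Mul(-4, Add(-2, 3)), -13))), Pow(Add(Mul(2, 40), -2404), -1)) = Mul(Add(3739, Mul(-17, Add(Mul(-4, 1), -13))), Pow(Add(80, -2404), -1)) = Mul(Add(3739, Mul(-17, Add(-4, -13))), Pow(-2324, -1)) = Mul(Add(3739, Mul(-17, -17)), Rational(-1, 2324)) = Mul(Add(3739, 289), Rational(-1, 2324)) = Mul(4028, Rational(-1, 2324)) = Rational(-1007, 581)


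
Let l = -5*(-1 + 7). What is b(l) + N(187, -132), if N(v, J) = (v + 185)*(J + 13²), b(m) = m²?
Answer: 14664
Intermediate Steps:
l = -30 (l = -5*6 = -30)
N(v, J) = (169 + J)*(185 + v) (N(v, J) = (185 + v)*(J + 169) = (185 + v)*(169 + J) = (169 + J)*(185 + v))
b(l) + N(187, -132) = (-30)² + (31265 + 169*187 + 185*(-132) - 132*187) = 900 + (31265 + 31603 - 24420 - 24684) = 900 + 13764 = 14664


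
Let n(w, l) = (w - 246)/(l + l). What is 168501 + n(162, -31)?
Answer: 5223573/31 ≈ 1.6850e+5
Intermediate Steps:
n(w, l) = (-246 + w)/(2*l) (n(w, l) = (-246 + w)/((2*l)) = (-246 + w)*(1/(2*l)) = (-246 + w)/(2*l))
168501 + n(162, -31) = 168501 + (1/2)*(-246 + 162)/(-31) = 168501 + (1/2)*(-1/31)*(-84) = 168501 + 42/31 = 5223573/31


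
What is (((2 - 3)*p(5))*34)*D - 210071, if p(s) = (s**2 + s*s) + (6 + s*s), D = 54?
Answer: -358787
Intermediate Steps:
p(s) = 6 + 3*s**2 (p(s) = (s**2 + s**2) + (6 + s**2) = 2*s**2 + (6 + s**2) = 6 + 3*s**2)
(((2 - 3)*p(5))*34)*D - 210071 = (((2 - 3)*(6 + 3*5**2))*34)*54 - 210071 = (-(6 + 3*25)*34)*54 - 210071 = (-(6 + 75)*34)*54 - 210071 = (-1*81*34)*54 - 210071 = -81*34*54 - 210071 = -2754*54 - 210071 = -148716 - 210071 = -358787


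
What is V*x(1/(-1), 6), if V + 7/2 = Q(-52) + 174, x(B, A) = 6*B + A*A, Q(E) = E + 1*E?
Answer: 1995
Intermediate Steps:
Q(E) = 2*E (Q(E) = E + E = 2*E)
x(B, A) = A² + 6*B (x(B, A) = 6*B + A² = A² + 6*B)
V = 133/2 (V = -7/2 + (2*(-52) + 174) = -7/2 + (-104 + 174) = -7/2 + 70 = 133/2 ≈ 66.500)
V*x(1/(-1), 6) = 133*(6² + 6/(-1))/2 = 133*(36 + 6*(-1))/2 = 133*(36 - 6)/2 = (133/2)*30 = 1995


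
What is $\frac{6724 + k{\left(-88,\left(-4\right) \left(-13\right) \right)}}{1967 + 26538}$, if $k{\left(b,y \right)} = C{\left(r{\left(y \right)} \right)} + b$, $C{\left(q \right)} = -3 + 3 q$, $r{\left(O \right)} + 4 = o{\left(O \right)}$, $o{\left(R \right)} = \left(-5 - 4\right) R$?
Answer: $\frac{5217}{28505} \approx 0.18302$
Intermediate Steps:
$o{\left(R \right)} = - 9 R$
$r{\left(O \right)} = -4 - 9 O$
$k{\left(b,y \right)} = -15 + b - 27 y$ ($k{\left(b,y \right)} = \left(-3 + 3 \left(-4 - 9 y\right)\right) + b = \left(-3 - \left(12 + 27 y\right)\right) + b = \left(-15 - 27 y\right) + b = -15 + b - 27 y$)
$\frac{6724 + k{\left(-88,\left(-4\right) \left(-13\right) \right)}}{1967 + 26538} = \frac{6724 - \left(103 + 27 \left(-4\right) \left(-13\right)\right)}{1967 + 26538} = \frac{6724 - 1507}{28505} = \left(6724 - 1507\right) \frac{1}{28505} = 5217 \cdot \frac{1}{28505} = \frac{5217}{28505}$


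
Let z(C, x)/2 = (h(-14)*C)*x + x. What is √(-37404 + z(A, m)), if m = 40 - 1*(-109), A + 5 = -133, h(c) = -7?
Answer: √250762 ≈ 500.76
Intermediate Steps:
A = -138 (A = -5 - 133 = -138)
m = 149 (m = 40 + 109 = 149)
z(C, x) = 2*x - 14*C*x (z(C, x) = 2*((-7*C)*x + x) = 2*(-7*C*x + x) = 2*(x - 7*C*x) = 2*x - 14*C*x)
√(-37404 + z(A, m)) = √(-37404 + 2*149*(1 - 7*(-138))) = √(-37404 + 2*149*(1 + 966)) = √(-37404 + 2*149*967) = √(-37404 + 288166) = √250762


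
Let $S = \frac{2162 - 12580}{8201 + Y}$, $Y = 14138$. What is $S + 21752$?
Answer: $\frac{485907510}{22339} \approx 21752.0$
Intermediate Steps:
$S = - \frac{10418}{22339}$ ($S = \frac{2162 - 12580}{8201 + 14138} = - \frac{10418}{22339} \approx -0.46636$)
$S + 21752 = - \frac{10418}{22339} + 21752 = \frac{485907510}{22339}$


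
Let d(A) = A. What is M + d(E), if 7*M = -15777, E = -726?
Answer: -20859/7 ≈ -2979.9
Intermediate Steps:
M = -15777/7 (M = (⅐)*(-15777) = -15777/7 ≈ -2253.9)
M + d(E) = -15777/7 - 726 = -20859/7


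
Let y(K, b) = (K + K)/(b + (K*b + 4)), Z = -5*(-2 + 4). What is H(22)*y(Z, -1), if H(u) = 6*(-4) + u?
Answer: 40/13 ≈ 3.0769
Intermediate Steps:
Z = -10 (Z = -5*2 = -10)
H(u) = -24 + u
y(K, b) = 2*K/(4 + b + K*b) (y(K, b) = (2*K)/(b + (4 + K*b)) = (2*K)/(4 + b + K*b) = 2*K/(4 + b + K*b))
H(22)*y(Z, -1) = (-24 + 22)*(2*(-10)/(4 - 1 - 10*(-1))) = -4*(-10)/(4 - 1 + 10) = -4*(-10)/13 = -2*(-20/13) = 40/13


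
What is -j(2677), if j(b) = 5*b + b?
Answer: -16062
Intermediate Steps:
j(b) = 6*b
-j(2677) = -6*2677 = -1*16062 = -16062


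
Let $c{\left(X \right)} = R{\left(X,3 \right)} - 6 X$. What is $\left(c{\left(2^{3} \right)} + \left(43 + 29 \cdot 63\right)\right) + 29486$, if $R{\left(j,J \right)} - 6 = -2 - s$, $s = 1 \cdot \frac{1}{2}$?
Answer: $\frac{62623}{2} \approx 31312.0$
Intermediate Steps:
$s = \frac{1}{2}$ ($s = 1 \cdot \frac{1}{2} = \frac{1}{2} \approx 0.5$)
$R{\left(j,J \right)} = \frac{7}{2}$ ($R{\left(j,J \right)} = 6 - \frac{5}{2} = \frac{7}{2}$)
$c{\left(X \right)} = \frac{7}{2} - 6 X$
$\left(c{\left(2^{3} \right)} + \left(43 + 29 \cdot 63\right)\right) + 29486 = \left(\left(\frac{7}{2} - 6 \cdot 2^{3}\right) + \left(43 + 29 \cdot 63\right)\right) + 29486 = \left(\left(\frac{7}{2} - 48\right) + \left(43 + 1827\right)\right) + 29486 = \left(\left(\frac{7}{2} - 48\right) + 1870\right) + 29486 = \left(- \frac{89}{2} + 1870\right) + 29486 = \frac{3651}{2} + 29486 = \frac{62623}{2}$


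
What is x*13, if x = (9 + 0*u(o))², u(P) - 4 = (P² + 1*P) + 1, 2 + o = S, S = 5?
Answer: 1053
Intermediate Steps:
o = 3 (o = -2 + 5 = 3)
u(P) = 5 + P + P² (u(P) = 4 + ((P² + 1*P) + 1) = 4 + ((P² + P) + 1) = 4 + ((P + P²) + 1) = 4 + (1 + P + P²) = 5 + P + P²)
x = 81 (x = (9 + 0*(5 + 3 + 3²))² = (9 + 0*(5 + 3 + 9))² = (9 + 0*17)² = (9 + 0)² = 9² = 81)
x*13 = 81*13 = 1053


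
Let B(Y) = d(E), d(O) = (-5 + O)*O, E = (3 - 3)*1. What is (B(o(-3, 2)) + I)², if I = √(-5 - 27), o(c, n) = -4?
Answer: -32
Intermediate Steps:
E = 0 (E = 0*1 = 0)
d(O) = O*(-5 + O)
B(Y) = 0 (B(Y) = 0*(-5 + 0) = 0*(-5) = 0)
I = 4*I*√2 (I = √(-32) = 4*I*√2 ≈ 5.6569*I)
(B(o(-3, 2)) + I)² = (0 + 4*I*√2)² = (4*I*√2)² = -32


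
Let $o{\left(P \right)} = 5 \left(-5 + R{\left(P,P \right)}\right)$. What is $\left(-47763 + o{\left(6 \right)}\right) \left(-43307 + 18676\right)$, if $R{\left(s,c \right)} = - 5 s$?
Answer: $1180760878$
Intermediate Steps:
$o{\left(P \right)} = -25 - 25 P$ ($o{\left(P \right)} = 5 \left(-5 - 5 P\right) = -25 - 25 P$)
$\left(-47763 + o{\left(6 \right)}\right) \left(-43307 + 18676\right) = \left(-47763 - 175\right) \left(-43307 + 18676\right) = \left(-47763 - 175\right) \left(-24631\right) = \left(-47938\right) \left(-24631\right) = 1180760878$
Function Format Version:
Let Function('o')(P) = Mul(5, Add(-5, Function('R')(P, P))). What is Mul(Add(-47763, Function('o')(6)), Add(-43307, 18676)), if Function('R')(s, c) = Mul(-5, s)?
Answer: 1180760878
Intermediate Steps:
Function('o')(P) = Add(-25, Mul(-25, P)) (Function('o')(P) = Mul(5, Add(-5, Mul(-5, P))) = Add(-25, Mul(-25, P)))
Mul(Add(-47763, Function('o')(6)), Add(-43307, 18676)) = Mul(Add(-47763, Add(-25, Mul(-25, 6))), Add(-43307, 18676)) = Mul(Add(-47763, Add(-25, -150)), -24631) = Mul(Add(-47763, -175), -24631) = Mul(-47938, -24631) = 1180760878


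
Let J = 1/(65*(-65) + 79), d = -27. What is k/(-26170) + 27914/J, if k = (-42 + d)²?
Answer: -3028691894241/26170 ≈ -1.1573e+8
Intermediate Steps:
k = 4761 (k = (-42 - 27)² = (-69)² = 4761)
J = -1/4146 (J = 1/(-4225 + 79) = 1/(-4146) = -1/4146 ≈ -0.00024120)
k/(-26170) + 27914/J = 4761/(-26170) + 27914/(-1/4146) = 4761*(-1/26170) + 27914*(-4146) = -4761/26170 - 115731444 = -3028691894241/26170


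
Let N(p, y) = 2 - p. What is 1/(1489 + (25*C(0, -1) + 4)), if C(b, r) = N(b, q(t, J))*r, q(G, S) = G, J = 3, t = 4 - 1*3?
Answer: 1/1443 ≈ 0.00069300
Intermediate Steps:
t = 1 (t = 4 - 3 = 1)
C(b, r) = r*(2 - b) (C(b, r) = (2 - b)*r = r*(2 - b))
1/(1489 + (25*C(0, -1) + 4)) = 1/(1489 + (25*(-(2 - 1*0)) + 4)) = 1/(1489 + (25*(-(2 + 0)) + 4)) = 1/(1489 + (25*(-1*2) + 4)) = 1/(1489 + (25*(-2) + 4)) = 1/(1489 + (-50 + 4)) = 1/(1489 - 46) = 1/1443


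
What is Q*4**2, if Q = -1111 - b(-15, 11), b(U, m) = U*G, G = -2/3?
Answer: -17936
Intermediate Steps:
G = -2/3 (G = -2*1/3 = -2/3 ≈ -0.66667)
b(U, m) = -2*U/3 (b(U, m) = U*(-2/3) = -2*U/3)
Q = -1121 (Q = -1111 - (-2)*(-15)/3 = -1111 - 1*10 = -1111 - 10 = -1121)
Q*4**2 = -1121*4**2 = -1121*16 = -17936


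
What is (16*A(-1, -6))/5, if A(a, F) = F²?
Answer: 576/5 ≈ 115.20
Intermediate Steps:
(16*A(-1, -6))/5 = (16*(-6)²)/5 = (16*36)*(⅕) = 576*(⅕) = 576/5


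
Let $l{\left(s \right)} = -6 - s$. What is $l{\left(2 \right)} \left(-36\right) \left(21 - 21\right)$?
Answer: $0$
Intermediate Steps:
$l{\left(2 \right)} \left(-36\right) \left(21 - 21\right) = \left(-6 - 2\right) \left(-36\right) \left(21 - 21\right) = \left(-8\right) \left(-36\right) 0 = 288 \cdot 0 = 0$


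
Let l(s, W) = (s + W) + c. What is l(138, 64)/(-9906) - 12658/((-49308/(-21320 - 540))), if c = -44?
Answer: -114209851081/20351877 ≈ -5611.8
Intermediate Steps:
l(s, W) = -44 + W + s (l(s, W) = (s + W) - 44 = (W + s) - 44 = -44 + W + s)
l(138, 64)/(-9906) - 12658/((-49308/(-21320 - 540))) = (-44 + 64 + 138)/(-9906) - 12658/((-49308/(-21320 - 540))) = 158*(-1/9906) - 12658/((-49308/(-21860))) = -79/4953 - 12658/((-49308*(-1/21860))) = -79/4953 - 12658/12327/5465 = -79/4953 - 12658*5465/12327 = -79/4953 - 69175970/12327 = -114209851081/20351877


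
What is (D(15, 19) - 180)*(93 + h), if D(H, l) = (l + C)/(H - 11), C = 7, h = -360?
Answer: 92649/2 ≈ 46325.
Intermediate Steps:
D(H, l) = (7 + l)/(-11 + H) (D(H, l) = (l + 7)/(H - 11) = (7 + l)/(-11 + H))
(D(15, 19) - 180)*(93 + h) = ((7 + 19)/(-11 + 15) - 180)*(93 - 360) = (26/4 - 180)*(-267) = ((1/4)*26 - 180)*(-267) = (13/2 - 180)*(-267) = -347/2*(-267) = 92649/2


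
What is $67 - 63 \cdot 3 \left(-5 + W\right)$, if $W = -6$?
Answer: $2146$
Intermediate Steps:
$67 - 63 \cdot 3 \left(-5 + W\right) = 67 - 63 \cdot 3 \left(-5 - 6\right) = 67 - 63 \cdot 3 \left(-11\right) = 67 - -2079 = 67 + 2079 = 2146$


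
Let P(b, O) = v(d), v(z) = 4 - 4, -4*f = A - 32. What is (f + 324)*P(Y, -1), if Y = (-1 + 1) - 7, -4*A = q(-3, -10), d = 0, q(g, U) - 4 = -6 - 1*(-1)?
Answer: 0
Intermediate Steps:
q(g, U) = -1 (q(g, U) = 4 + (-6 - 1*(-1)) = 4 + (-6 + 1) = 4 - 5 = -1)
A = ¼ (A = -¼*(-1) = ¼ ≈ 0.25000)
f = 127/16 (f = -(¼ - 32)/4 = -¼*(-127/4) = 127/16 ≈ 7.9375)
Y = -7 (Y = 0 - 7 = -7)
v(z) = 0
P(b, O) = 0
(f + 324)*P(Y, -1) = (127/16 + 324)*0 = (5311/16)*0 = 0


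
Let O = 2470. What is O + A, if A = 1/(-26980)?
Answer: 66640599/26980 ≈ 2470.0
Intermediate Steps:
A = -1/26980 ≈ -3.7064e-5
O + A = 2470 - 1/26980 = 66640599/26980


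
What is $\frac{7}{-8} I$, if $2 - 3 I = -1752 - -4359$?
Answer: $\frac{18235}{24} \approx 759.79$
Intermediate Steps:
$I = - \frac{2605}{3}$ ($I = \frac{2}{3} - \frac{-1752 - -4359}{3} = \frac{2}{3} - \frac{-1752 + 4359}{3} = \frac{2}{3} - 869 = - \frac{2605}{3} \approx -868.33$)
$\frac{7}{-8} I = \frac{7}{-8} \left(- \frac{2605}{3}\right) = 7 \left(- \frac{1}{8}\right) \left(- \frac{2605}{3}\right) = \left(- \frac{7}{8}\right) \left(- \frac{2605}{3}\right) = \frac{18235}{24}$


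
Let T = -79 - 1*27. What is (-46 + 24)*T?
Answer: 2332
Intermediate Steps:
T = -106 (T = -79 - 27 = -106)
(-46 + 24)*T = (-46 + 24)*(-106) = -22*(-106) = 2332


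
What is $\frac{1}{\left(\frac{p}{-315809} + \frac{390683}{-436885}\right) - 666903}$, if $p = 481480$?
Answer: $- \frac{137972214965}{92014417809400742} \approx -1.4995 \cdot 10^{-6}$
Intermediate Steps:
$\frac{1}{\left(\frac{p}{-315809} + \frac{390683}{-436885}\right) - 666903} = \frac{1}{\left(\frac{481480}{-315809} + \frac{390683}{-436885}\right) - 666903} = \frac{1}{\left(481480 \left(- \frac{1}{315809}\right) + 390683 \left(- \frac{1}{436885}\right)\right) - 666903} = \frac{1}{\left(- \frac{481480}{315809} - \frac{390683}{436885}\right) - 666903} = \frac{1}{- \frac{333732597347}{137972214965} - 666903} = \frac{1}{- \frac{92014417809400742}{137972214965}} = - \frac{137972214965}{92014417809400742}$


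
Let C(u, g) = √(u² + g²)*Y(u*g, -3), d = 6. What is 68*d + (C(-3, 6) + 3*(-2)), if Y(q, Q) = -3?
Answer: 402 - 9*√5 ≈ 381.88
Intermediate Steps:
C(u, g) = -3*√(g² + u²) (C(u, g) = √(u² + g²)*(-3) = √(g² + u²)*(-3) = -3*√(g² + u²))
68*d + (C(-3, 6) + 3*(-2)) = 68*6 + (-3*√(6² + (-3)²) + 3*(-2)) = 408 + (-3*√(36 + 9) - 6) = 408 + (-9*√5 - 6) = 408 + (-6 - 9*√5) = 402 - 9*√5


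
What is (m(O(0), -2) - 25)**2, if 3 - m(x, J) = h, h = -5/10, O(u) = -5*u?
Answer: 1849/4 ≈ 462.25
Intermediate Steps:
h = -1/2 (h = -5*1/10 = -1/2 ≈ -0.50000)
m(x, J) = 7/2 (m(x, J) = 3 - 1*(-1/2) = 3 + 1/2 = 7/2)
(m(O(0), -2) - 25)**2 = (7/2 - 25)**2 = (-43/2)**2 = 1849/4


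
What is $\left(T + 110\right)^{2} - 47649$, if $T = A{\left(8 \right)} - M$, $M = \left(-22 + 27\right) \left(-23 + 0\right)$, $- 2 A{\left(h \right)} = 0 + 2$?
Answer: $2527$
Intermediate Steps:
$A{\left(h \right)} = -1$ ($A{\left(h \right)} = - \frac{0 + 2}{2} = \left(- \frac{1}{2}\right) 2 = -1$)
$M = -115$ ($M = 5 \left(-23\right) = -115$)
$T = 114$ ($T = -1 - -115 = -1 + 115 = 114$)
$\left(T + 110\right)^{2} - 47649 = \left(114 + 110\right)^{2} - 47649 = 224^{2} - 47649 = 50176 - 47649 = 2527$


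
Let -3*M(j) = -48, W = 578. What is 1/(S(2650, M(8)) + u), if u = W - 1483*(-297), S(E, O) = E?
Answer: 1/443679 ≈ 2.2539e-6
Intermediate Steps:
M(j) = 16 (M(j) = -1/3*(-48) = 16)
u = 441029 (u = 578 - 1483*(-297) = 578 + 440451 = 441029)
1/(S(2650, M(8)) + u) = 1/(2650 + 441029) = 1/443679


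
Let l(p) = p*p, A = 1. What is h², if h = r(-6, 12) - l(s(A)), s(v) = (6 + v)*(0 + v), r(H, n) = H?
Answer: 3025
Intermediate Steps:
s(v) = v*(6 + v) (s(v) = (6 + v)*v = v*(6 + v))
l(p) = p²
h = -55 (h = -6 - (1*(6 + 1))² = -6 - (1*7)² = -6 - 1*7² = -6 - 1*49 = -6 - 49 = -55)
h² = (-55)² = 3025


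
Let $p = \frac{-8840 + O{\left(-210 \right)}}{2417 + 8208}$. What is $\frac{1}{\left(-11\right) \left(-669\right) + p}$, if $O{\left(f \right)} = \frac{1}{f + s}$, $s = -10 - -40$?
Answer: $\frac{1912500}{14072496299} \approx 0.0001359$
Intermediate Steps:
$s = 30$ ($s = -10 + 40 = 30$)
$O{\left(f \right)} = \frac{1}{30 + f}$ ($O{\left(f \right)} = \frac{1}{f + 30} = \frac{1}{30 + f}$)
$p = - \frac{1591201}{1912500}$ ($p = \frac{-8840 + \frac{1}{30 - 210}}{2417 + 8208} = \frac{-8840 + \frac{1}{-180}}{10625} = \left(-8840 - \frac{1}{180}\right) \frac{1}{10625} = \left(- \frac{1591201}{180}\right) \frac{1}{10625} = - \frac{1591201}{1912500} \approx -0.832$)
$\frac{1}{\left(-11\right) \left(-669\right) + p} = \frac{1}{\left(-11\right) \left(-669\right) - \frac{1591201}{1912500}} = \frac{1}{7359 - \frac{1591201}{1912500}} = \frac{1}{\frac{14072496299}{1912500}} = \frac{1912500}{14072496299}$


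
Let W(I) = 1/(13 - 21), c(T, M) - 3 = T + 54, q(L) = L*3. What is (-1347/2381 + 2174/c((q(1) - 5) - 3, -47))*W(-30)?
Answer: -2553125/495248 ≈ -5.1552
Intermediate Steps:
q(L) = 3*L
c(T, M) = 57 + T (c(T, M) = 3 + (T + 54) = 3 + (54 + T) = 57 + T)
W(I) = -⅛ (W(I) = 1/(-8) = -⅛)
(-1347/2381 + 2174/c((q(1) - 5) - 3, -47))*W(-30) = (-1347/2381 + 2174/(57 + ((3*1 - 5) - 3)))*(-⅛) = (-1347*1/2381 + 2174/(57 + ((3 - 5) - 3)))*(-⅛) = (-1347/2381 + 2174/(57 + (-2 - 3)))*(-⅛) = (-1347/2381 + 2174/(57 - 5))*(-⅛) = (-1347/2381 + 2174/52)*(-⅛) = (-1347/2381 + 2174*(1/52))*(-⅛) = (-1347/2381 + 1087/26)*(-⅛) = (2553125/61906)*(-⅛) = -2553125/495248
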